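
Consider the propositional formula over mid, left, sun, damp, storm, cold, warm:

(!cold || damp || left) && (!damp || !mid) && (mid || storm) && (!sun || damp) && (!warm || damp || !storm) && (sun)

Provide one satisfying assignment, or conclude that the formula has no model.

mid=false, left=false, sun=true, damp=true, storm=true, cold=false, warm=true

The clause (sun) is unit, so sun = true.
The clause (damp) is unit, so damp = true.
The clause (!mid) is unit, so mid = false.
The clause (storm) is unit, so storm = true.
Every clause is now satisfied; left, cold, warm are unconstrained.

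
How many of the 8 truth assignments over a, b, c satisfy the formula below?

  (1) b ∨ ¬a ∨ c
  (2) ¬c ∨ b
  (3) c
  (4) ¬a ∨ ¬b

1

There are 2^3 = 8 truth assignments over (a, b, c).
Check each against the 4 clauses (columns in the order a, b, c):
  F F F  ✗ fails (c)
  F F T  ✗ fails (¬c ∨ b)
  F T F  ✗ fails (c)
  F T T  ✓ satisfies all
  T F F  ✗ fails (b ∨ ¬a ∨ c)
  T F T  ✗ fails (¬c ∨ b)
  T T F  ✗ fails (c)
  T T T  ✗ fails (¬a ∨ ¬b)
1 of the 8 rows is a model.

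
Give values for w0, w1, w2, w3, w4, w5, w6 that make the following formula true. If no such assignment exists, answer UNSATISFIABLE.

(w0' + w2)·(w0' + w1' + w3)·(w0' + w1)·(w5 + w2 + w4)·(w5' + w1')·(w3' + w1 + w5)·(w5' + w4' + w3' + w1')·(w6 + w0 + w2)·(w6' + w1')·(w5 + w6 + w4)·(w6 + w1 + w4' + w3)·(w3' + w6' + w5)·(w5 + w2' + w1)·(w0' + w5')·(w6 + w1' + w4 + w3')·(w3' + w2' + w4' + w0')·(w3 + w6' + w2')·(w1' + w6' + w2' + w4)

w0 ↦ 0, w1 ↦ 0, w2 ↦ 0, w3 ↦ 0, w4 ↦ 0, w5 ↦ 1, w6 ↦ 1

Suppose w0 = 0.
Suppose w5 = 1.
The clause (w1') is unit, so w1 = 0.
Suppose w6 = 1.
Suppose w3 = 0.
The clause (w2') is unit, so w2 = 0.
All clauses hold; w4 can take either value.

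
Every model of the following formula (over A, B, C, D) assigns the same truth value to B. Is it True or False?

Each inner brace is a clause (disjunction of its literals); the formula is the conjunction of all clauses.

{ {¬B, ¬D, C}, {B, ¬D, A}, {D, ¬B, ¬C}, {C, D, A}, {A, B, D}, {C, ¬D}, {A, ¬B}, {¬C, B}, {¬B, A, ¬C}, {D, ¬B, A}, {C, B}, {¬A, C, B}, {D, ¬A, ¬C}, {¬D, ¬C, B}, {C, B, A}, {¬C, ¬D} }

Suppose B = False.
From the singleton clause (¬C), C = False.
Now (C) is unsatisfied and unit — conflict.
So every satisfying assignment has B = True.

True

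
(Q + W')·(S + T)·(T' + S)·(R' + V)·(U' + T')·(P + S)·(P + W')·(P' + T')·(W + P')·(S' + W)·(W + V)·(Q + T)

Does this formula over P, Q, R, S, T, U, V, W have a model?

Branch on Q: set Q = 1.
Branch on S: set S = 1.
(W) alone gives W = 1.
(P) alone gives P = 1.
(T') alone gives T = 0.
Branch on R: set R = 0.
Every clause is now satisfied; U, V are unconstrained.
A satisfying assignment: P=1; Q=1; R=0; S=1; T=0; U=1; V=1; W=1.

Yes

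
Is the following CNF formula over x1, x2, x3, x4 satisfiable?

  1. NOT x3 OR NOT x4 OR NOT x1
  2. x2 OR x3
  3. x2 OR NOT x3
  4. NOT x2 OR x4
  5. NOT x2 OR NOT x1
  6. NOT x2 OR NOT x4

Branch on x2: set x2 = true.
(x4) alone gives x4 = true.
Now (NOT x4) is unsatisfied and unit — conflict.
That branch fails; take x2 = false instead.
(x3) alone gives x3 = true.
Now (NOT x3) is unsatisfied and unit — conflict.
Neither x2 = true nor x2 = false works.
No assignment satisfies every clause.

No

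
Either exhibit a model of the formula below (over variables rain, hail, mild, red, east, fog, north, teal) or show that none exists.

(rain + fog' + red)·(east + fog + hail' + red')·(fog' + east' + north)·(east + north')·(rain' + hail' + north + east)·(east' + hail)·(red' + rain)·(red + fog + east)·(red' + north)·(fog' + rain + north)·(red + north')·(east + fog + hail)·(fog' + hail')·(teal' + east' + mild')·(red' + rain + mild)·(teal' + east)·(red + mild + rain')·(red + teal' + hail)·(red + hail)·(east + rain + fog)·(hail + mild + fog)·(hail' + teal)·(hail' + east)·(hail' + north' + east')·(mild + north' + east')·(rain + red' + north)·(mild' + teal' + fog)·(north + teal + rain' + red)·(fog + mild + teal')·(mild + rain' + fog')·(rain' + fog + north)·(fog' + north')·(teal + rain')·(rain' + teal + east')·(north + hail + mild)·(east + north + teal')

Case east = 1:
The clause (hail) is unit, so hail = 1.
The clause (fog') is unit, so fog = 0.
The clause (teal) is unit, so teal = 1.
The clause (mild') is unit, so mild = 0.
That conflicts with the unit clause (mild).
So east must be the other value — set east = 0.
The clause (north') is unit, so north = 0.
The clause (red') is unit, so red = 0.
The clause (fog) is unit, so fog = 1.
The clause (rain) is unit, so rain = 1.
The clause (hail') is unit, so hail = 0.
That conflicts with the unit clause (hail).
Both values of east lead to a conflict.

UNSATISFIABLE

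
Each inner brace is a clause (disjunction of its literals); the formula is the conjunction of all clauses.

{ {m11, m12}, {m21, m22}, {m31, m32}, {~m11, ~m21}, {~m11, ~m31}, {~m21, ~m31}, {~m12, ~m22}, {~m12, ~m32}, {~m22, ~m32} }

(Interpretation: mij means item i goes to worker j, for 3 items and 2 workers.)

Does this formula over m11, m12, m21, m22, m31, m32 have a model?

Case m11 = 1:
From the singleton clause (~m21), m21 = 0.
From the singleton clause (m22), m22 = 1.
From the singleton clause (~m31), m31 = 0.
From the singleton clause (m32), m32 = 1.
But (~m32) is also a unit clause — contradiction.
Undo m11 and try m11 = 0.
From the singleton clause (m12), m12 = 1.
From the singleton clause (~m22), m22 = 0.
From the singleton clause (m21), m21 = 1.
From the singleton clause (~m31), m31 = 0.
From the singleton clause (m32), m32 = 1.
But (~m32) is also a unit clause — contradiction.
Both values of m11 lead to a conflict.
No assignment satisfies every clause.

No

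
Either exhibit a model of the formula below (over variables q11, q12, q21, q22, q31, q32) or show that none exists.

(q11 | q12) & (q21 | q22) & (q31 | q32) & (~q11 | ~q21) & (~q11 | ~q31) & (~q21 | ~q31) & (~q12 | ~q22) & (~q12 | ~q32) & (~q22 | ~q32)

UNSATISFIABLE

Case q11 = 1:
The clause (~q21) is unit, so q21 = 0.
The clause (q22) is unit, so q22 = 1.
The clause (~q31) is unit, so q31 = 0.
The clause (q32) is unit, so q32 = 1.
Now (~q32) is unsatisfied and unit — conflict.
So q11 must be the other value — set q11 = 0.
The clause (q12) is unit, so q12 = 1.
The clause (~q22) is unit, so q22 = 0.
The clause (q21) is unit, so q21 = 1.
The clause (~q31) is unit, so q31 = 0.
The clause (q32) is unit, so q32 = 1.
Now (~q32) is unsatisfied and unit — conflict.
Both values of q11 lead to a conflict.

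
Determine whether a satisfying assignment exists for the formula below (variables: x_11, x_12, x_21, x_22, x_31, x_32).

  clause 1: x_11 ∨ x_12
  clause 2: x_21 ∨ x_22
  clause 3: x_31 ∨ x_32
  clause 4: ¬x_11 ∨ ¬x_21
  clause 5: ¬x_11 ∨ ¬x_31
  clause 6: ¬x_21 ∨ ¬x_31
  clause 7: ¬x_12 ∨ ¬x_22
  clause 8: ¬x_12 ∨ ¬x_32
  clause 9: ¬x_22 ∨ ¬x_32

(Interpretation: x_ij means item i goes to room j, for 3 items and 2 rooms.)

Branch on x_11: set x_11 = True.
Unit clause (¬x_21) forces x_21 = False.
Unit clause (x_22) forces x_22 = True.
Unit clause (¬x_31) forces x_31 = False.
Unit clause (x_32) forces x_32 = True.
But (¬x_32) is also a unit clause — contradiction.
So x_11 must be the other value — set x_11 = False.
Unit clause (x_12) forces x_12 = True.
Unit clause (¬x_22) forces x_22 = False.
Unit clause (x_21) forces x_21 = True.
Unit clause (¬x_31) forces x_31 = False.
Unit clause (x_32) forces x_32 = True.
But (¬x_32) is also a unit clause — contradiction.
Neither x_11 = True nor x_11 = False works.
No assignment satisfies every clause.

No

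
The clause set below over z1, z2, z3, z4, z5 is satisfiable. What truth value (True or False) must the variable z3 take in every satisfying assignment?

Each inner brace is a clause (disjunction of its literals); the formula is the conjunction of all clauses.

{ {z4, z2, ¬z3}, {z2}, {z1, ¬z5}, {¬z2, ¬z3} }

False

Suppose z3 = True.
From the singleton clause (z2), z2 = True.
That conflicts with the unit clause (¬z2).
So every satisfying assignment has z3 = False.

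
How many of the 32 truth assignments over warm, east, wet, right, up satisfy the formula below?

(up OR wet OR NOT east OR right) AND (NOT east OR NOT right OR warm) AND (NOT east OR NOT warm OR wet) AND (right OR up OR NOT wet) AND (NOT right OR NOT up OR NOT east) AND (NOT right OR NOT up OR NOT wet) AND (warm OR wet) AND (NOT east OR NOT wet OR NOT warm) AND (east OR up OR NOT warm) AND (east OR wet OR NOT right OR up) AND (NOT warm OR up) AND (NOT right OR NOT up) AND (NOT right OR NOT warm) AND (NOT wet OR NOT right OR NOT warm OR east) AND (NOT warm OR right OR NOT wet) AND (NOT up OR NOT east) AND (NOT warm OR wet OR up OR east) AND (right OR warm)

2

There are 2^5 = 32 truth assignments over (warm, east, wet, right, up).
Split on warm. With warm = true, the clauses containing warm are satisfied and NOT warm drops from the rest; 1 of the 2^4 = 16 assignments to the other variables satisfy what remains.
With warm = false, by the same count on the reduced clause set, 1 assignment works.
(One model: warm=F, east=F, wet=T, right=T, up=F.)
Total: 1 + 1 = 2.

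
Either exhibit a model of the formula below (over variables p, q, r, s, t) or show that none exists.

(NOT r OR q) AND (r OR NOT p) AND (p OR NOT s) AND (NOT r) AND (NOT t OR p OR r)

p=false; q=true; r=false; s=false; t=false

From the singleton clause (NOT r), r = false.
From the singleton clause (NOT p), p = false.
From the singleton clause (NOT s), s = false.
From the singleton clause (NOT t), t = false.
All clauses hold; q can take either value.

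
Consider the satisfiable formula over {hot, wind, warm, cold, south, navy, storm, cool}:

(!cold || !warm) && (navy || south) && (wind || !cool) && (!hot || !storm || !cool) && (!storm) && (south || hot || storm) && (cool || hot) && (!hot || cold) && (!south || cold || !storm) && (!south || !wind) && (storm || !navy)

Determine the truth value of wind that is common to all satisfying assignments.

False

Suppose wind = true.
The clause (!storm) is unit, so storm = false.
The clause (!south) is unit, so south = false.
The clause (navy) is unit, so navy = true.
But (!navy) is also a unit clause — contradiction.
So every satisfying assignment has wind = False.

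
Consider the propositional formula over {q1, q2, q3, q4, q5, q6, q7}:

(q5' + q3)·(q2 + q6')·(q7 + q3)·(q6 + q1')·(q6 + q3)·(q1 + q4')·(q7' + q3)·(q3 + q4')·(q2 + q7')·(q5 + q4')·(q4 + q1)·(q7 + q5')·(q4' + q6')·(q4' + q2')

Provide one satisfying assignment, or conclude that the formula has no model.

q1 ↦ 1,  q2 ↦ 1,  q3 ↦ 1,  q4 ↦ 0,  q5 ↦ 1,  q6 ↦ 1,  q7 ↦ 1

Try q5 = 1.
(q3) alone gives q3 = 1.
(q7) alone gives q7 = 1.
(q2) alone gives q2 = 1.
(q4') alone gives q4 = 0.
(q1) alone gives q1 = 1.
(q6) alone gives q6 = 1.
Every clause now holds.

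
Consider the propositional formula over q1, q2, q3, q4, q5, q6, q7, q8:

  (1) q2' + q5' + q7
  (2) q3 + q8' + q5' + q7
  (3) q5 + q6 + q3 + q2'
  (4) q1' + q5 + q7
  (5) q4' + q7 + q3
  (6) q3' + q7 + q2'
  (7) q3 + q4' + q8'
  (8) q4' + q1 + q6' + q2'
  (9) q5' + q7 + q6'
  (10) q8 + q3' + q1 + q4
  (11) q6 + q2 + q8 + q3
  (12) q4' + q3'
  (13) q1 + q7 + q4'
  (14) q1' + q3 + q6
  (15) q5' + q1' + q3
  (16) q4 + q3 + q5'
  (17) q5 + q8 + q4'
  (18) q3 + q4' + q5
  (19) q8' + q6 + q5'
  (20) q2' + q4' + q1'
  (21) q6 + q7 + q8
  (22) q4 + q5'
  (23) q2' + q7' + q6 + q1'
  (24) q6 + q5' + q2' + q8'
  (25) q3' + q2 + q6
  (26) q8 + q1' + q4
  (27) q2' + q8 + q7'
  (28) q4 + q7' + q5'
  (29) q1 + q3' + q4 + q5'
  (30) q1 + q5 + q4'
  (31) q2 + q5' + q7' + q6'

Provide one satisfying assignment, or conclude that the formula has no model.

Suppose q4 = 0.
Unit clause (q5') forces q5 = 0.
Suppose q1 = 0.
Suppose q8 = 1.
Suppose q6 = 1.
Suppose q3 = 0.
All clauses hold; q2, q7 can take either value.

q1 ↦ 0, q2 ↦ 1, q3 ↦ 0, q4 ↦ 0, q5 ↦ 0, q6 ↦ 1, q7 ↦ 1, q8 ↦ 1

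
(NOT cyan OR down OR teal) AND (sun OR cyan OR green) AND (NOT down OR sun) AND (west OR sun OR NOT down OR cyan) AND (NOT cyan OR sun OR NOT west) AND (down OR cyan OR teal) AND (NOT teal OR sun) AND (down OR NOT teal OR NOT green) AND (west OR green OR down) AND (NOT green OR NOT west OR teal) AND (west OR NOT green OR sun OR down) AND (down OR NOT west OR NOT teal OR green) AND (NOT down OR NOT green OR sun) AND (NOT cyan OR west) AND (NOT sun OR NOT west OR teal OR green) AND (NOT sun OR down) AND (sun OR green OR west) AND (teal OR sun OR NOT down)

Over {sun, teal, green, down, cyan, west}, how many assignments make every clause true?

8

There are 2^6 = 64 truth assignments over (sun, teal, green, down, cyan, west).
Split on green. With green = true, the clauses containing green are satisfied and NOT green drops from the rest; 4 of the 2^5 = 32 assignments to the other variables satisfy what remains.
With green = false, by the same count on the reduced clause set, 4 assignments work.
(One model: sun=T, teal=F, green=F, down=T, cyan=F, west=F.)
Total: 4 + 4 = 8.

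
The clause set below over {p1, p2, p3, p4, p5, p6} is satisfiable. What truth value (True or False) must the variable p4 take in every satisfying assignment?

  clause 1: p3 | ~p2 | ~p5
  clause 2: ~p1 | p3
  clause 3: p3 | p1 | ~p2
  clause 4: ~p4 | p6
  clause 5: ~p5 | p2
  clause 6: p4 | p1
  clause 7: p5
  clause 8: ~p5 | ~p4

Suppose p4 = 1.
The clause (p6) is unit, so p6 = 1.
The clause (p5) is unit, so p5 = 1.
That conflicts with the unit clause (~p5).
So every satisfying assignment has p4 = False.

False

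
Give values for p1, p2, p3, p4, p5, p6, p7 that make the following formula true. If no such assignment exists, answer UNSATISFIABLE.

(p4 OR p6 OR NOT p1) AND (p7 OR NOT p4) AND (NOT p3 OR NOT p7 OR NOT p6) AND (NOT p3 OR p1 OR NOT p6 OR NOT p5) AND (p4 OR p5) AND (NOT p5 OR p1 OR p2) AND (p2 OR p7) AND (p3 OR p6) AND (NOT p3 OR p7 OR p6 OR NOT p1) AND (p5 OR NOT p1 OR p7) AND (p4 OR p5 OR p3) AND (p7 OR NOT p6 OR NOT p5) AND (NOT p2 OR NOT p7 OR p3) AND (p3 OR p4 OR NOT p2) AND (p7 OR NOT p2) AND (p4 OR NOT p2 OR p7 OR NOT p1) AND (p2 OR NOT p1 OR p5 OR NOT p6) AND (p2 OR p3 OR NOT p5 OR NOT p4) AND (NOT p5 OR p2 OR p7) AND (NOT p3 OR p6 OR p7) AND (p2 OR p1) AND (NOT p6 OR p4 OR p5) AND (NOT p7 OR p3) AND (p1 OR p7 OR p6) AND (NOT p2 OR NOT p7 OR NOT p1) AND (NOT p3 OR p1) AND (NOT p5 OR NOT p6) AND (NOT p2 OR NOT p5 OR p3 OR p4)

p1: true, p2: false, p3: true, p4: true, p5: true, p6: false, p7: true

Suppose p7 = true.
From the singleton clause (p3), p3 = true.
From the singleton clause (NOT p6), p6 = false.
From the singleton clause (p1), p1 = true.
From the singleton clause (p4), p4 = true.
From the singleton clause (NOT p2), p2 = false.
All clauses hold; p5 can take either value.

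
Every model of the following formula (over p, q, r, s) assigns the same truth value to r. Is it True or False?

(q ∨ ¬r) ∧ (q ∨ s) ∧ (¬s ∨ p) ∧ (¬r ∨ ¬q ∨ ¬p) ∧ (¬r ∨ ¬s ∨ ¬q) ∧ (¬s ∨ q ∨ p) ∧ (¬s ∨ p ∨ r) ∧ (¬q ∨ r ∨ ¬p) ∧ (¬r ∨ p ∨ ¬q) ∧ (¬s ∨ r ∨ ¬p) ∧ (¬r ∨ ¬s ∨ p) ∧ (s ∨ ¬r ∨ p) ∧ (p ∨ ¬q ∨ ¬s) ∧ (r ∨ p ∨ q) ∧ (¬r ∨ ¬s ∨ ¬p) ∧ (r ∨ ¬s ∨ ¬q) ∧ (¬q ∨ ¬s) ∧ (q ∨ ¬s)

False

Suppose r = True.
(q) alone gives q = True.
(¬p) alone gives p = False.
That conflicts with the unit clause (p).
So every satisfying assignment has r = False.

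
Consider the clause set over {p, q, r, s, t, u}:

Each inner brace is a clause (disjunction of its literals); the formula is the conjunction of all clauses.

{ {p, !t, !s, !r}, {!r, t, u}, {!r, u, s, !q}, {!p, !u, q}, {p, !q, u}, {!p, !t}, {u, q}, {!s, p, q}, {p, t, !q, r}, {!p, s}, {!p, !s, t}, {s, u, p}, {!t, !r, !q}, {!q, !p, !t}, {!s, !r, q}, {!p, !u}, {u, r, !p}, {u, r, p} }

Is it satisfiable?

Yes, satisfiable

Case p = false:
Case q = false:
From the singleton clause (u), u = true.
From the singleton clause (!s), s = false.
All clauses hold; r, t can take either value.
A satisfying assignment: p=false, q=false, r=false, s=false, t=true, u=true.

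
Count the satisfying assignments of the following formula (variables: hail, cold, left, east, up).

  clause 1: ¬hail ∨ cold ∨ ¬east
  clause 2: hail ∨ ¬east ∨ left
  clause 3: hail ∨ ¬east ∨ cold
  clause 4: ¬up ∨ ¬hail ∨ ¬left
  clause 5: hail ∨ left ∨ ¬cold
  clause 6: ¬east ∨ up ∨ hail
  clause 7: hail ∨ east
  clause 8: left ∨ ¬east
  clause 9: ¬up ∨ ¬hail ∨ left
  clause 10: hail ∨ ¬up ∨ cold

There are 2^5 = 32 truth assignments over (hail, cold, left, east, up).
Split on up. With up = True, the clauses containing up are satisfied and ¬up drops from the rest; 1 of the 2^4 = 16 assignments to the other variables satisfy what remains.
With up = False, by the same count on the reduced clause set, 5 assignments work.
Total: 1 + 5 = 6.

6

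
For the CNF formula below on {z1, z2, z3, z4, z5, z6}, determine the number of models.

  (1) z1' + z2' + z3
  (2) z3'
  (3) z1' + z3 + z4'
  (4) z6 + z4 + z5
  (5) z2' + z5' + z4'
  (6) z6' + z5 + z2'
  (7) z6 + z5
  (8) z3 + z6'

4

There are 2^6 = 64 truth assignments over (z1, z2, z3, z4, z5, z6).
Split on z6. With z6 = 1, the clauses containing z6 are satisfied and z6' drops from the rest; 0 of the 2^5 = 32 assignments to the other variables satisfy what remains.
With z6 = 0, by the same count on the reduced clause set, 4 assignments work.
Total: 0 + 4 = 4.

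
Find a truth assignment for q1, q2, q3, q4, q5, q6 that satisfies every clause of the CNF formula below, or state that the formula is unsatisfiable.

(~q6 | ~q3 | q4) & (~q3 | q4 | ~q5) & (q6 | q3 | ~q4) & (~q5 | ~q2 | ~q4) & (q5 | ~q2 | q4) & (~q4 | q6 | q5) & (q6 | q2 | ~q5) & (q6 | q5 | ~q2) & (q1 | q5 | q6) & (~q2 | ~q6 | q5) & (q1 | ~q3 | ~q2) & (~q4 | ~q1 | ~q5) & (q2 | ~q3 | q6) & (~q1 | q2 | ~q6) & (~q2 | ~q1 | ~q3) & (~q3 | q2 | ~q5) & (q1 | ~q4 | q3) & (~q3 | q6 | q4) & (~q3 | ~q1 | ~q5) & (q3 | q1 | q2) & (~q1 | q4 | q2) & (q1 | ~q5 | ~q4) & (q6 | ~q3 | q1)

q1=0; q2=1; q3=0; q4=0; q5=1; q6=1

Case q6 = 1:
Case q3 = 0:
Case q2 = 1:
Unit clause (q5) forces q5 = 1.
Unit clause (~q4) forces q4 = 0.
All clauses hold; q1 can take either value.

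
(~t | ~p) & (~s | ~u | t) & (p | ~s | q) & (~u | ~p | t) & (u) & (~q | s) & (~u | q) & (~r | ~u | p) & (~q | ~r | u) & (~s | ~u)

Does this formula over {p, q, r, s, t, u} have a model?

The clause (u) is unit, so u = 1.
The clause (q) is unit, so q = 1.
The clause (s) is unit, so s = 1.
That conflicts with the unit clause (~s).
No assignment satisfies every clause.

No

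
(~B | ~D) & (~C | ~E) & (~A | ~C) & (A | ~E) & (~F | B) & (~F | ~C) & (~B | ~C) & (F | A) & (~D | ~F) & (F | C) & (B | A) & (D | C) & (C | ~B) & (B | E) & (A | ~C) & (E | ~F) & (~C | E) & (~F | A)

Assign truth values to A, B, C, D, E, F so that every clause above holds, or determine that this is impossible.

Suppose B = 0.
Unit clause (~F) forces F = 0.
Unit clause (A) forces A = 1.
Unit clause (~C) forces C = 0.
Now (C) is unsatisfied and unit — conflict.
Backtrack on B: now try B = 1.
Unit clause (~D) forces D = 0.
Unit clause (~C) forces C = 0.
Now (C) is unsatisfied and unit — conflict.
Both values of B lead to a conflict.

UNSATISFIABLE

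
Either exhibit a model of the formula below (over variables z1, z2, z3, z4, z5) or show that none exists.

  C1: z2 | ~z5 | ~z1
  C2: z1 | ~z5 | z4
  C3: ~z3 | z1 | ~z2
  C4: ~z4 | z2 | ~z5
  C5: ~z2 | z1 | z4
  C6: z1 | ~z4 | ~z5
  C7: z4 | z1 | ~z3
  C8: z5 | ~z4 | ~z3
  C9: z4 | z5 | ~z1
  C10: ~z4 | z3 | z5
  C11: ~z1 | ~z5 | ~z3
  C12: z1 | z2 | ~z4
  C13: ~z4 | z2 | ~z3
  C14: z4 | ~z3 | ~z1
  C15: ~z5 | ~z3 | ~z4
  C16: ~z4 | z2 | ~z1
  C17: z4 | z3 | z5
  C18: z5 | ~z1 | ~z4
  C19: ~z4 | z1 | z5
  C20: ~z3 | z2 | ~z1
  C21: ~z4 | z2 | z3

z1: 1, z2: 1, z3: 0, z4: 1, z5: 1

Branch on z2: set z2 = 1.
Branch on z3: set z3 = 0.
Branch on z1: set z1 = 1.
Branch on z4: set z4 = 1.
The clause (z5) is unit, so z5 = 1.
All clauses are satisfied.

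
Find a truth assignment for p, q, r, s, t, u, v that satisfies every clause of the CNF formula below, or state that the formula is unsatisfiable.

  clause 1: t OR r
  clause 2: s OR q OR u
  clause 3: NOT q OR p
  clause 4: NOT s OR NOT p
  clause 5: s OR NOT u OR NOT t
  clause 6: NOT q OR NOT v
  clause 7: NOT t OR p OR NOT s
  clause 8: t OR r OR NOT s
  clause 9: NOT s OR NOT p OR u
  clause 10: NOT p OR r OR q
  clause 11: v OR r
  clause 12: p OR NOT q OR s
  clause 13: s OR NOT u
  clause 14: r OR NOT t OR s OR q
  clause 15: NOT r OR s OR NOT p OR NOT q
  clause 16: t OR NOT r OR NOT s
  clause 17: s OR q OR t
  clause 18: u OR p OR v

UNSATISFIABLE

Try t = true.
Try q = false.
Try s = true.
(NOT p) alone gives p = false.
That conflicts with the unit clause (p).
Backtrack on s: now try s = false.
(u) alone gives u = true.
That conflicts with the unit clause (NOT u).
Either choice for s ends in contradiction.
Backtrack on q: now try q = true.
(p) alone gives p = true.
(NOT s) alone gives s = false.
(NOT u) alone gives u = false.
(NOT v) alone gives v = false.
(r) alone gives r = true.
That conflicts with the unit clause (NOT r).
Either choice for q ends in contradiction.
Backtrack on t: now try t = false.
(r) alone gives r = true.
(NOT s) alone gives s = false.
(NOT u) alone gives u = false.
(q) alone gives q = true.
(p) alone gives p = true.
That conflicts with the unit clause (NOT p).
Either choice for t ends in contradiction.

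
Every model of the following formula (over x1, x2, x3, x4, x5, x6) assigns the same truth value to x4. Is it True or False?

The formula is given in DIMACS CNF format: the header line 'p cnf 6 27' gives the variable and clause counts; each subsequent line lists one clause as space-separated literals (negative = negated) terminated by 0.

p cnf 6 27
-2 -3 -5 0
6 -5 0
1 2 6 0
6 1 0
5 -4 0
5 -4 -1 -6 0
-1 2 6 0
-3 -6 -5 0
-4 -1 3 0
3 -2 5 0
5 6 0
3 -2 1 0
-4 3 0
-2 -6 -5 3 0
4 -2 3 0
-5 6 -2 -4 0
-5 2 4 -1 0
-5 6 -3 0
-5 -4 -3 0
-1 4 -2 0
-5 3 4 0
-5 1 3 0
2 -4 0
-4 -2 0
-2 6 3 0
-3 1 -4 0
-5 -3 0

False

Suppose x4 = True.
From the singleton clause (x5), x5 = True.
From the singleton clause (x6), x6 = True.
From the singleton clause (¬x3), x3 = False.
That conflicts with the unit clause (x3).
So every satisfying assignment has x4 = False.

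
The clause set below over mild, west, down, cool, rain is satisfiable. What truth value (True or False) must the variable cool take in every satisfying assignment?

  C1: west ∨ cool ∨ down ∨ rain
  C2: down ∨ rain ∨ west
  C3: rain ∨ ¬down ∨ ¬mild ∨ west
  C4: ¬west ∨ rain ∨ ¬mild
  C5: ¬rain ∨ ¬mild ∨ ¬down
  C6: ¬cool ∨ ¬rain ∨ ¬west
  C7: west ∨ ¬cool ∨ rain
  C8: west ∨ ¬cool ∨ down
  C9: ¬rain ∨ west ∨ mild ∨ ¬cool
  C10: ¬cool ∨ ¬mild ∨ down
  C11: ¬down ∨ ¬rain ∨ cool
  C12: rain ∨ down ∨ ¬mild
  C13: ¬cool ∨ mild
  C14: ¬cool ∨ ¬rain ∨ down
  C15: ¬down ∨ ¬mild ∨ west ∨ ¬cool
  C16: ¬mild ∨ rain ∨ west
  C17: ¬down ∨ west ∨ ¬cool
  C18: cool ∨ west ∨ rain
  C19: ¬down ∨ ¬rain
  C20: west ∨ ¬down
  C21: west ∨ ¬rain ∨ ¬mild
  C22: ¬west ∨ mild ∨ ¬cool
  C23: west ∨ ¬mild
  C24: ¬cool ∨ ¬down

Suppose cool = True.
(mild) alone gives mild = True.
(down) alone gives down = True.
But (¬down) is also a unit clause — contradiction.
So every satisfying assignment has cool = False.

False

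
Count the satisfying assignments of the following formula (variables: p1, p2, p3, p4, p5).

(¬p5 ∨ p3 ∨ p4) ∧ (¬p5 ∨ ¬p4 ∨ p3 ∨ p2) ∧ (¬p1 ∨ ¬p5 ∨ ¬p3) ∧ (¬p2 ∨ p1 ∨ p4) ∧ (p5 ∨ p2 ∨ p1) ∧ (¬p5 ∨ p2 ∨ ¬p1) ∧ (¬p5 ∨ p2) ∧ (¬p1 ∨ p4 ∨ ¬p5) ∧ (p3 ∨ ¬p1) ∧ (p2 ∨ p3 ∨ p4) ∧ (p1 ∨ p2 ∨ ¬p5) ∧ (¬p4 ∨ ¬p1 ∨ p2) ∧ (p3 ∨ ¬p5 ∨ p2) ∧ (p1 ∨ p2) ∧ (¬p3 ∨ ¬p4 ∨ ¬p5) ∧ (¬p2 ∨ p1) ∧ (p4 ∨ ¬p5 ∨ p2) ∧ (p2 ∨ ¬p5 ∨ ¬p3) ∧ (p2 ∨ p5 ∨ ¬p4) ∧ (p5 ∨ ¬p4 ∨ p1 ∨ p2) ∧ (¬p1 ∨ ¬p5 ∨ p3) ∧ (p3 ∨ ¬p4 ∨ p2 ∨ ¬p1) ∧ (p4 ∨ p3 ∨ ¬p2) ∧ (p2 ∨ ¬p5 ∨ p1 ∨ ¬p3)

3

There are 2^5 = 32 truth assignments over (p1, p2, p3, p4, p5).
Split on p1. With p1 = True, the clauses containing p1 are satisfied and ¬p1 drops from the rest; 3 of the 2^4 = 16 assignments to the other variables satisfy what remains.
With p1 = False, by the same count on the reduced clause set, 0 assignments work.
Total: 3 + 0 = 3.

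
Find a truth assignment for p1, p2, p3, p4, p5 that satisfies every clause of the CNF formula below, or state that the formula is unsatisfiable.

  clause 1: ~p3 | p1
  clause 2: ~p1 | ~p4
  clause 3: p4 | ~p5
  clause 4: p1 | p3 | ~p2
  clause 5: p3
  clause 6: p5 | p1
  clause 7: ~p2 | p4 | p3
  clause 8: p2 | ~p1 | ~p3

p1 ↦ 1; p2 ↦ 1; p3 ↦ 1; p4 ↦ 0; p5 ↦ 0

From the singleton clause (p3), p3 = 1.
From the singleton clause (p1), p1 = 1.
From the singleton clause (~p4), p4 = 0.
From the singleton clause (~p5), p5 = 0.
From the singleton clause (p2), p2 = 1.
Every clause now holds.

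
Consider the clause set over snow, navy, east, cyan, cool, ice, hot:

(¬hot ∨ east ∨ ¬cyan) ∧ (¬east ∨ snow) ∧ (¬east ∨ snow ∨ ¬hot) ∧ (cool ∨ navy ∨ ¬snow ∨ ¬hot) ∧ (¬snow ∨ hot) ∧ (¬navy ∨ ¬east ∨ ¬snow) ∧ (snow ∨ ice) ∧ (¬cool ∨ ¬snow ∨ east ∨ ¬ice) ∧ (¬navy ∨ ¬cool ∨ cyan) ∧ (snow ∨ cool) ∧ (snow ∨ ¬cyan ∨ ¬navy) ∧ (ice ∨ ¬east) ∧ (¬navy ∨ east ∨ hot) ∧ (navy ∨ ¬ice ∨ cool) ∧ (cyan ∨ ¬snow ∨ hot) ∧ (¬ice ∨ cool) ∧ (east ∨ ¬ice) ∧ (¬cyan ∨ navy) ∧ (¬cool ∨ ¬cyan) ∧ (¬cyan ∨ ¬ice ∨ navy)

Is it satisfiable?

Yes

Suppose east = False.
From the singleton clause (¬ice), ice = False.
From the singleton clause (snow), snow = True.
From the singleton clause (hot), hot = True.
From the singleton clause (¬cyan), cyan = False.
Suppose cool = True.
From the singleton clause (¬navy), navy = False.
Every clause now holds.
A satisfying assignment: snow=True, navy=False, east=False, cyan=False, cool=True, ice=False, hot=True.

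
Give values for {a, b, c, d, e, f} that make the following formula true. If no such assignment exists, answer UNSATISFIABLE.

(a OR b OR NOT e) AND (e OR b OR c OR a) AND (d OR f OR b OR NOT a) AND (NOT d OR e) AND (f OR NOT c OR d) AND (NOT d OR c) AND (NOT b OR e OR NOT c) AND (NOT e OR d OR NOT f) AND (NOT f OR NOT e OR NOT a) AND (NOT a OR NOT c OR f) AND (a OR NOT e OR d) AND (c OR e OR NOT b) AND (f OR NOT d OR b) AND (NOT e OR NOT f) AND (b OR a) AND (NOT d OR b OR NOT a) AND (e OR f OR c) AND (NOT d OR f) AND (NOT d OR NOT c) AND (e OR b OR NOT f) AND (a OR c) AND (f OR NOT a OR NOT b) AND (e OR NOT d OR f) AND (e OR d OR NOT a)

UNSATISFIABLE

Try d = false.
Try f = true.
The clause (NOT e) is unit, so e = false.
The clause (b) is unit, so b = true.
The clause (NOT c) is unit, so c = false.
Now (c) is unsatisfied and unit — conflict.
That branch fails; take f = false instead.
The clause (NOT c) is unit, so c = false.
The clause (e) is unit, so e = true.
The clause (a) is unit, so a = true.
The clause (b) is unit, so b = true.
Now (NOT b) is unsatisfied and unit — conflict.
Neither f = true nor f = false works.
That branch fails; take d = true instead.
The clause (e) is unit, so e = true.
The clause (c) is unit, so c = true.
Now (NOT c) is unsatisfied and unit — conflict.
Neither d = true nor d = false works.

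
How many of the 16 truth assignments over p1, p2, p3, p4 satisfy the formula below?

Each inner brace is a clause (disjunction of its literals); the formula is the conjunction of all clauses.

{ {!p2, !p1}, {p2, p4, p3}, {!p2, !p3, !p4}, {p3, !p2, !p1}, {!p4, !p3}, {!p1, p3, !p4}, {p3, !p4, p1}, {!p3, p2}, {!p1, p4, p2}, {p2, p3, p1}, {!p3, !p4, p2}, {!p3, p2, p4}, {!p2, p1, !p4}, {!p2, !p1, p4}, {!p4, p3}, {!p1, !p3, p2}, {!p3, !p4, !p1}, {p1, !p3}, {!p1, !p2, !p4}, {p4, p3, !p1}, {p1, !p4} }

1

There are 2^4 = 16 truth assignments over (p1, p2, p3, p4).
Check each against the 21 clauses (columns in the order p1, p2, p3, p4):
  F F F F  ✗ fails (p2 || p4 || p3)
  F F F T  ✗ fails (p3 || !p4 || p1)
  F F T F  ✗ fails (!p3 || p2)
  F F T T  ✗ fails (!p4 || !p3)
  F T F F  ✓ satisfies all
  F T F T  ✗ fails (p3 || !p4 || p1)
  F T T F  ✗ fails (p1 || !p3)
  F T T T  ✗ fails (!p2 || !p3 || !p4)
  T F F F  ✗ fails (p2 || p4 || p3)
  T F F T  ✗ fails (!p1 || p3 || !p4)
  T F T F  ✗ fails (!p3 || p2)
  T F T T  ✗ fails (!p4 || !p3)
  T T F F  ✗ fails (!p2 || !p1)
  T T F T  ✗ fails (!p2 || !p1)
  T T T F  ✗ fails (!p2 || !p1)
  T T T T  ✗ fails (!p2 || !p1)
1 of the 16 rows is a model.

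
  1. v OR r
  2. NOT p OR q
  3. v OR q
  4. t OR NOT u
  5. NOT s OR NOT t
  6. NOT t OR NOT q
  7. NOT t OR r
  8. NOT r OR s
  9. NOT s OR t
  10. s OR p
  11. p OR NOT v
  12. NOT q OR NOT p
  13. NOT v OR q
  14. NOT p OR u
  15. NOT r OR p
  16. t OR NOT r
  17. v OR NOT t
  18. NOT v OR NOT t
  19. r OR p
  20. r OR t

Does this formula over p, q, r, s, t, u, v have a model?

Branch on v: set v = true.
Unit clause (p) forces p = true.
Unit clause (q) forces q = true.
Now (NOT q) is unsatisfied and unit — conflict.
Backtrack on v: now try v = false.
Unit clause (r) forces r = true.
Unit clause (q) forces q = true.
Unit clause (NOT t) forces t = false.
Now (t) is unsatisfied and unit — conflict.
Neither v = true nor v = false works.
No assignment satisfies every clause.

No, unsatisfiable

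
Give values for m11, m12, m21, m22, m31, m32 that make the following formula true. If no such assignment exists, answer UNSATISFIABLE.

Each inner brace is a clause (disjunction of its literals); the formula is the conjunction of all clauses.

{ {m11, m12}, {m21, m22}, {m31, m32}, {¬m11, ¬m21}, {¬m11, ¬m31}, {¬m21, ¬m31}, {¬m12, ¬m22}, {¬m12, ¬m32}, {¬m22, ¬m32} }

UNSATISFIABLE

Try m11 = True.
From the singleton clause (¬m21), m21 = False.
From the singleton clause (m22), m22 = True.
From the singleton clause (¬m31), m31 = False.
From the singleton clause (m32), m32 = True.
That conflicts with the unit clause (¬m32).
Undo m11 and try m11 = False.
From the singleton clause (m12), m12 = True.
From the singleton clause (¬m22), m22 = False.
From the singleton clause (m21), m21 = True.
From the singleton clause (¬m31), m31 = False.
From the singleton clause (m32), m32 = True.
That conflicts with the unit clause (¬m32).
Both values of m11 lead to a conflict.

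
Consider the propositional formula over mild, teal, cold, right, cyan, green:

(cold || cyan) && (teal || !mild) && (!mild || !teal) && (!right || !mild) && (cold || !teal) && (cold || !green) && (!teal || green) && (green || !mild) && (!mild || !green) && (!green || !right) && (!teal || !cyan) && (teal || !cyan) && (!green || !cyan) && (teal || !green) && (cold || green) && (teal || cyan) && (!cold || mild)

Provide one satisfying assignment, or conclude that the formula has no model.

Branch on cold: set cold = true.
(mild) alone gives mild = true.
(teal) alone gives teal = true.
That conflicts with the unit clause (!teal).
Undo cold and try cold = false.
(cyan) alone gives cyan = true.
(!teal) alone gives teal = false.
That conflicts with the unit clause (teal).
Both values of cold lead to a conflict.

UNSATISFIABLE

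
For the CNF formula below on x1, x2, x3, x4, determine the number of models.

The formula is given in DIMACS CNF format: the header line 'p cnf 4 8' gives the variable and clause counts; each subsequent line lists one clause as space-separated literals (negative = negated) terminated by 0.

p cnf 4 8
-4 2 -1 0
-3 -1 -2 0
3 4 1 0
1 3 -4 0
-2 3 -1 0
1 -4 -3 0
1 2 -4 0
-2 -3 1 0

3

There are 2^4 = 16 truth assignments over (x1, x2, x3, x4).
Check each against the 8 clauses (columns in the order x1, x2, x3, x4):
  F F F F  ✗ fails (x3 ∨ x4 ∨ x1)
  F F F T  ✗ fails (x1 ∨ x3 ∨ ¬x4)
  F F T F  ✓ satisfies all
  F F T T  ✗ fails (x1 ∨ ¬x4 ∨ ¬x3)
  F T F F  ✗ fails (x3 ∨ x4 ∨ x1)
  F T F T  ✗ fails (x1 ∨ x3 ∨ ¬x4)
  F T T F  ✗ fails (¬x2 ∨ ¬x3 ∨ x1)
  F T T T  ✗ fails (x1 ∨ ¬x4 ∨ ¬x3)
  T F F F  ✓ satisfies all
  T F F T  ✗ fails (¬x4 ∨ x2 ∨ ¬x1)
  T F T F  ✓ satisfies all
  T F T T  ✗ fails (¬x4 ∨ x2 ∨ ¬x1)
  T T F F  ✗ fails (¬x2 ∨ x3 ∨ ¬x1)
  T T F T  ✗ fails (¬x2 ∨ x3 ∨ ¬x1)
  T T T F  ✗ fails (¬x3 ∨ ¬x1 ∨ ¬x2)
  T T T T  ✗ fails (¬x3 ∨ ¬x1 ∨ ¬x2)
3 of the 16 rows are models.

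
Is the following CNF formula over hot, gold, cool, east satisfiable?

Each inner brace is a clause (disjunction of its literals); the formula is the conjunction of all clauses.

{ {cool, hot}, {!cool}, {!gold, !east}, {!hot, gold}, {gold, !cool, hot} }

(!cool) alone gives cool = false.
(hot) alone gives hot = true.
(gold) alone gives gold = true.
(!east) alone gives east = false.
Every clause now holds.
A satisfying assignment: hot: true, gold: true, cool: false, east: false.

Yes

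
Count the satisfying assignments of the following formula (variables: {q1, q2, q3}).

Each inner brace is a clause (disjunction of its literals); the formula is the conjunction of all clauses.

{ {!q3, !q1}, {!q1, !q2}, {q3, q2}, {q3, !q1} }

There are 2^3 = 8 truth assignments over (q1, q2, q3).
Check each against the 4 clauses (columns in the order q1, q2, q3):
  F F F  ✗ fails (q3 || q2)
  F F T  ✓ satisfies all
  F T F  ✓ satisfies all
  F T T  ✓ satisfies all
  T F F  ✗ fails (q3 || q2)
  T F T  ✗ fails (!q3 || !q1)
  T T F  ✗ fails (!q1 || !q2)
  T T T  ✗ fails (!q3 || !q1)
3 of the 8 rows are models.

3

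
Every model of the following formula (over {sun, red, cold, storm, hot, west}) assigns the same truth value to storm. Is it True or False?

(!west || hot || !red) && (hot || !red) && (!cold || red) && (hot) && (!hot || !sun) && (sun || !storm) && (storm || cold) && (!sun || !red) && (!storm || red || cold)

False

Suppose storm = true.
Unit clause (hot) forces hot = true.
Unit clause (!sun) forces sun = false.
That conflicts with the unit clause (sun).
So every satisfying assignment has storm = False.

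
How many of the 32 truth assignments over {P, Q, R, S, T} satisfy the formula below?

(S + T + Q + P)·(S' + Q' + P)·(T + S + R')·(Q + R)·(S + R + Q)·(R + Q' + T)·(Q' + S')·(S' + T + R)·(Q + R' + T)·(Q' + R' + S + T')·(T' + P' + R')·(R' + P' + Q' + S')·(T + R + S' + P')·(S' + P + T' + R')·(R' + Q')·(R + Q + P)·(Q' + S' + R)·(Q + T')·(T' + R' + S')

There are 2^5 = 32 truth assignments over (P, Q, R, S, T).
Split on T. With T = 1, the clauses containing T are satisfied and T' drops from the rest; 2 of the 2^4 = 16 assignments to the other variables satisfy what remains.
With T = 0, by the same count on the reduced clause set, 0 assignments work.
(One model: P=F, Q=T, R=F, S=F, T=T.)
Total: 2 + 0 = 2.

2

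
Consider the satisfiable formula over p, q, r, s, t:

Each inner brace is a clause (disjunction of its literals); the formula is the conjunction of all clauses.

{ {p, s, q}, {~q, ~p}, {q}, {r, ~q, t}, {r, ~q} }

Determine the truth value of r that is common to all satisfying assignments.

Suppose r = 0.
(q) alone gives q = 1.
That conflicts with the unit clause (~q).
So every satisfying assignment has r = True.

True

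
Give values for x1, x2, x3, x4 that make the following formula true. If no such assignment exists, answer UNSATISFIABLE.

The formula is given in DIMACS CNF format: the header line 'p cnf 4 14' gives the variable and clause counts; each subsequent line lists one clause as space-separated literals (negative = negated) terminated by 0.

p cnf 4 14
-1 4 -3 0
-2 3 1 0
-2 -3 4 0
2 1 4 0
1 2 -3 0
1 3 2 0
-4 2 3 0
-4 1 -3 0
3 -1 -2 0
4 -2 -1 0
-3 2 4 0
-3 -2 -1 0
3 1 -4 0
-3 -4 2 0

Try x1 = True.
Try x4 = False.
(¬x3) alone gives x3 = False.
(¬x2) alone gives x2 = False.
Every clause now holds.

x1: True,  x2: False,  x3: False,  x4: False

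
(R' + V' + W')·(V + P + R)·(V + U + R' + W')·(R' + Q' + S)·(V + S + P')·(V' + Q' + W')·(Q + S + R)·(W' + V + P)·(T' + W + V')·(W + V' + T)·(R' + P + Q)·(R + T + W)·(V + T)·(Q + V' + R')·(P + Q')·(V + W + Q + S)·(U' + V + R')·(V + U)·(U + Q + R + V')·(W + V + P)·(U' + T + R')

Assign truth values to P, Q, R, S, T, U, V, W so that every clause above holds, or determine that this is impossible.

P=1,  Q=0,  R=0,  S=1,  T=0,  U=1,  V=1,  W=1

Try V = 1.
Try R = 0.
Try Q = 0.
(S) alone gives S = 1.
(U) alone gives U = 1.
Try T = 0.
(W) alone gives W = 1.
Every clause is now satisfied; P is unconstrained.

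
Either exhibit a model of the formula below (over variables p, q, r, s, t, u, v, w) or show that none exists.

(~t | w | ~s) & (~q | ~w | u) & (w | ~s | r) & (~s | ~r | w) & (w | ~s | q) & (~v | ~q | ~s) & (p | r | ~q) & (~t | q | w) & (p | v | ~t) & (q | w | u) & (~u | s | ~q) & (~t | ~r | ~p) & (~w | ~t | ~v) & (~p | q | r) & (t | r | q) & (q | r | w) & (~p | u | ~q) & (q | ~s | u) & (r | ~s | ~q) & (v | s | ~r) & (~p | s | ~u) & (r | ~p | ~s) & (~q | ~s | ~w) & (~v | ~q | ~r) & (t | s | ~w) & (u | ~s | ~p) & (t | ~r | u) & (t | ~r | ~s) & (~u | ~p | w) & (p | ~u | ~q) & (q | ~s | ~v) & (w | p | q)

Suppose t = 0.
Suppose r = 1.
(u) alone gives u = 1.
(~s) alone gives s = 0.
(~q) alone gives q = 0.
(v) alone gives v = 1.
(~p) alone gives p = 0.
(~w) alone gives w = 0.
That conflicts with the unit clause (w).
Backtrack on r: now try r = 0.
(q) alone gives q = 1.
(p) alone gives p = 1.
(u) alone gives u = 1.
(s) alone gives s = 1.
That conflicts with the unit clause (~s).
Both values of r lead to a conflict.
Backtrack on t: now try t = 1.
Suppose w = 1.
(~v) alone gives v = 0.
(p) alone gives p = 1.
(~r) alone gives r = 0.
(q) alone gives q = 1.
(u) alone gives u = 1.
(s) alone gives s = 1.
That conflicts with the unit clause (~s).
Backtrack on w: now try w = 0.
(~s) alone gives s = 0.
(q) alone gives q = 1.
(~u) alone gives u = 0.
(~p) alone gives p = 0.
(r) alone gives r = 1.
(v) alone gives v = 1.
That conflicts with the unit clause (~v).
Both values of w lead to a conflict.
Both values of t lead to a conflict.

UNSATISFIABLE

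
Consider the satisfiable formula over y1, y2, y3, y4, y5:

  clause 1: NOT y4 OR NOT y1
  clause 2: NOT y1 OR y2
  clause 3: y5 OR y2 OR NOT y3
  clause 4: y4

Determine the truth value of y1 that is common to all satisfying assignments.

Suppose y1 = true.
From the singleton clause (NOT y4), y4 = false.
That conflicts with the unit clause (y4).
So every satisfying assignment has y1 = False.

False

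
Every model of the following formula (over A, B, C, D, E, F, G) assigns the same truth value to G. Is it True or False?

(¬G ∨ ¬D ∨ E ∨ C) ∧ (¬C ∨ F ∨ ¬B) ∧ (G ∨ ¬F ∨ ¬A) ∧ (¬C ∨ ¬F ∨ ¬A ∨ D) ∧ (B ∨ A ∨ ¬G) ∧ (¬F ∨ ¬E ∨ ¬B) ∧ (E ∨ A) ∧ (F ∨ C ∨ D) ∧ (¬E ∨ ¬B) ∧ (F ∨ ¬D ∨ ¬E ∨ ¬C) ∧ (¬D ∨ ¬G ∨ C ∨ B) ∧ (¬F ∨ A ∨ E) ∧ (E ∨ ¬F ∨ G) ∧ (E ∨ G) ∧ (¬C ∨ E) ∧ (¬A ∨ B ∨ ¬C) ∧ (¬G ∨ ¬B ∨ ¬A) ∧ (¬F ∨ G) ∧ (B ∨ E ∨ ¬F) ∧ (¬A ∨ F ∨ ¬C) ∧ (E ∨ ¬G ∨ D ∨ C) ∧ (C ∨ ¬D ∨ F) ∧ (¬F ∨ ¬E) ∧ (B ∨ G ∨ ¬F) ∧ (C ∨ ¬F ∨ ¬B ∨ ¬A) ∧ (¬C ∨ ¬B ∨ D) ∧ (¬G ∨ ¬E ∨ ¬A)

False

Suppose G = True.
Suppose B = True.
The clause (¬E) is unit, so E = False.
The clause (A) is unit, so A = True.
Now (¬A) is unsatisfied and unit — conflict.
Backtrack on B: now try B = False.
The clause (A) is unit, so A = True.
The clause (¬C) is unit, so C = False.
The clause (¬D) is unit, so D = False.
The clause (F) is unit, so F = True.
The clause (E) is unit, so E = True.
Now (¬E) is unsatisfied and unit — conflict.
Neither B = True nor B = False works.
So every satisfying assignment has G = False.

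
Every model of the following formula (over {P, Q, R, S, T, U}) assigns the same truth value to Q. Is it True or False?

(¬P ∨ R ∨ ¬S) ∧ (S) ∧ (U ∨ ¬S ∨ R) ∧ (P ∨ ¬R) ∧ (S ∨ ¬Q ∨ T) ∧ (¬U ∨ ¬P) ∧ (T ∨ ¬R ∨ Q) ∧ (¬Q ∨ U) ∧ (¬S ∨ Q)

Suppose Q = False.
(S) alone gives S = True.
Now (¬S) is unsatisfied and unit — conflict.
So every satisfying assignment has Q = True.

True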